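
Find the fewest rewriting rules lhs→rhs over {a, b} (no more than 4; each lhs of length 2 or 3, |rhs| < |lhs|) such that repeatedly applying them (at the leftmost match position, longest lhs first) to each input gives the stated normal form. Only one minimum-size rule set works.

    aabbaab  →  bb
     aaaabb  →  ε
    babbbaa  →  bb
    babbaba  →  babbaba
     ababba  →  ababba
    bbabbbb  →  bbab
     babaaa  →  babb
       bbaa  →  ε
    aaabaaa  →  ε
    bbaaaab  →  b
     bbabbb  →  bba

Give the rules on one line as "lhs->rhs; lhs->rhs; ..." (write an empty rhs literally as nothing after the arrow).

aa->b; aaa->aa; bbb->

  | aabbaab => bbbaab => aab => bb
  | aaaabb => aaabb => aabb => bbb => ε
  | babbbaa => baaa => baa => bb
  | babbaba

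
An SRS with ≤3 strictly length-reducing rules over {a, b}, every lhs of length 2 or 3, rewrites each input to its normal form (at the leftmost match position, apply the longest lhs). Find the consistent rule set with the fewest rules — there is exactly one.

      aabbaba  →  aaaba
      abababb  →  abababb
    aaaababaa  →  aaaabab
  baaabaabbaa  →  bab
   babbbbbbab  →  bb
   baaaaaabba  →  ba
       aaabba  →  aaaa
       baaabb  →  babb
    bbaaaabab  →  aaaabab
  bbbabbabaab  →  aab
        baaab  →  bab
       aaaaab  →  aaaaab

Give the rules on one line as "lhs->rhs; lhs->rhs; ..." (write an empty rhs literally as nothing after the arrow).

  | aabbaba => aaaba
  | abababb
  | aaaababaa => aaaabab
  | baaabaabbaa => babaabbaa => babbbaa => babaa => bab

baa->b; bba->a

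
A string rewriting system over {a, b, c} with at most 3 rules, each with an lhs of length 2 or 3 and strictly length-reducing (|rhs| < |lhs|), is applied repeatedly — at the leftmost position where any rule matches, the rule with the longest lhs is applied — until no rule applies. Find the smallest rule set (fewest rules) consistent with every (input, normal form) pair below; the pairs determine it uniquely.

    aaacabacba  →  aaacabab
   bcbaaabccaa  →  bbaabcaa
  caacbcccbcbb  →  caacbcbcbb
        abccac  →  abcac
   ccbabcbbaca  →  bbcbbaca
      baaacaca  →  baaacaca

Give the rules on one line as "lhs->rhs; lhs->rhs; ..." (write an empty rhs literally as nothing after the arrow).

cba->b; cc->c

  | aaacabacba => aaacabab
  | bcbaaabccaa => bbaabccaa => bbaabcaa
  | caacbcccbcbb => caacbccbcbb => caacbcbcbb
  | abccac => abcac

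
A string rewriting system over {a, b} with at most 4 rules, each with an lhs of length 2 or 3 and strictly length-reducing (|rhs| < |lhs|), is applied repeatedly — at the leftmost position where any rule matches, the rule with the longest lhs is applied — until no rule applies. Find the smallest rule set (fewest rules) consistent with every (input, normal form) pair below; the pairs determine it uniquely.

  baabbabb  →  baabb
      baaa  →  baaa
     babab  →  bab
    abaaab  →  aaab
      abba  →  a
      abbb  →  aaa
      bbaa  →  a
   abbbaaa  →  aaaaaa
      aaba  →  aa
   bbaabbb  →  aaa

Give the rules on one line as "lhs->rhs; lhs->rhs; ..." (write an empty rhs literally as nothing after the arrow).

aba->a; bba->; bbb->aa

  | baabbabb => baabb
  | baaa
  | babab => bab
  | abaaab => aaab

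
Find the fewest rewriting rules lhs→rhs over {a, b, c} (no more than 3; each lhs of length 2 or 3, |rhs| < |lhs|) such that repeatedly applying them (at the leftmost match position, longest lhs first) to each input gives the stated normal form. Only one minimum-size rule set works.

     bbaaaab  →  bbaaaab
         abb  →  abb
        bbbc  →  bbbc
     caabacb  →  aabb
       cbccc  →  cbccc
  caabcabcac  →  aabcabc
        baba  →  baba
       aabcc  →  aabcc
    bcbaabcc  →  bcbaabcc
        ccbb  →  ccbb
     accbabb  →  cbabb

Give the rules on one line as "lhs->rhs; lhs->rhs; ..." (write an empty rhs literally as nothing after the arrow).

  | bbaaaab
  | abb
  | bbbc
  | caabacb => aabacb => aabb

ac->; caa->aa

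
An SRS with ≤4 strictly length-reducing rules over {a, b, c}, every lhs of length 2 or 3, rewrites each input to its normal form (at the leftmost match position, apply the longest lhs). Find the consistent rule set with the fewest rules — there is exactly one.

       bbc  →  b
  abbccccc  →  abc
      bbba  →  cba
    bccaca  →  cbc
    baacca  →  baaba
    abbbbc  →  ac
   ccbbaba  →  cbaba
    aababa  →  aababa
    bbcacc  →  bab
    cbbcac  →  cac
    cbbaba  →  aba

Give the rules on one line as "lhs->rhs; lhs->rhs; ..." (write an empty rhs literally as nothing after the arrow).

aca->bc; bb->c; cbb->; cc->b

  | bbc => cc => b
  | abbccccc => acccccc => abcccc => abbcc => accc => abc
  | bbba => cba
  | bccaca => bbaca => caca => cbc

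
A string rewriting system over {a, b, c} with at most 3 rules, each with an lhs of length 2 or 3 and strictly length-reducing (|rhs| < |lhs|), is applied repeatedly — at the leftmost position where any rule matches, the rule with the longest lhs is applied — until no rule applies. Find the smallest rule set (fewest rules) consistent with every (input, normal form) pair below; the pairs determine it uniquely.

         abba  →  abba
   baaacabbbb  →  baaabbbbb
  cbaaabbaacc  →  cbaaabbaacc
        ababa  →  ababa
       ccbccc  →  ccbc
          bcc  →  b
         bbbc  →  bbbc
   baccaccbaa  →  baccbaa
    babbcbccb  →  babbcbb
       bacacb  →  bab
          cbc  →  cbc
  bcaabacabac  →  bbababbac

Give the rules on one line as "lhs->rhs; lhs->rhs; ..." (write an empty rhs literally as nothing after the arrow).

bcc->b; ca->b; cac->

  | abba
  | baaacabbbb => baaabbbbb
  | cbaaabbaacc
  | ababa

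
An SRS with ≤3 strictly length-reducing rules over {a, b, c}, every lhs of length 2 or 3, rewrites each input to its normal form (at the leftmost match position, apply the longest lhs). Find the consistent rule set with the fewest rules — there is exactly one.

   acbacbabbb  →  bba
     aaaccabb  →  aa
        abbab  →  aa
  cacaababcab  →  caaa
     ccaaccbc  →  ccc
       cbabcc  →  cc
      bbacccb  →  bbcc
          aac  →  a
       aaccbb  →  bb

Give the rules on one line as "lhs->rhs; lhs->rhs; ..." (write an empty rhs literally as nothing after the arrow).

ab->a; ac->; cb->c

  | acbacbabbb => bacbabbb => bbabbb => bbabb => bbab => bba
  | aaaccabb => aacabb => aabb => aab => aa
  | abbab => abab => aab => aa
  | cacaababcab => caababcab => caaabcab => caaacab => caaab => caaa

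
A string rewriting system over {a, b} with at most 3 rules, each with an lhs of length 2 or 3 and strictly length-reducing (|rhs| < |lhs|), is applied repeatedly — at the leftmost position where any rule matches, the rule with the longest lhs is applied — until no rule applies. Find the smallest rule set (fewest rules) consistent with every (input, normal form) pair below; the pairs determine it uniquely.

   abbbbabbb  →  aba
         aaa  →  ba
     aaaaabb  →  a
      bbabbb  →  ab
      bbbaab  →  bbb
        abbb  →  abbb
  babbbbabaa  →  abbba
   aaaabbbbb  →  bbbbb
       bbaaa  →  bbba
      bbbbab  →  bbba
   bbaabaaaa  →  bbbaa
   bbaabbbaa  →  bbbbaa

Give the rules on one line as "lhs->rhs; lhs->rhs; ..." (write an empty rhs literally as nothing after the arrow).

  | abbbbabbb => abbbabb => abbab => aba
  | aaa => ba
  | aaaaabb => baaabb => bbabb => bab => a
  | bbabbb => babb => ab

aaa->ba; aab->; bab->a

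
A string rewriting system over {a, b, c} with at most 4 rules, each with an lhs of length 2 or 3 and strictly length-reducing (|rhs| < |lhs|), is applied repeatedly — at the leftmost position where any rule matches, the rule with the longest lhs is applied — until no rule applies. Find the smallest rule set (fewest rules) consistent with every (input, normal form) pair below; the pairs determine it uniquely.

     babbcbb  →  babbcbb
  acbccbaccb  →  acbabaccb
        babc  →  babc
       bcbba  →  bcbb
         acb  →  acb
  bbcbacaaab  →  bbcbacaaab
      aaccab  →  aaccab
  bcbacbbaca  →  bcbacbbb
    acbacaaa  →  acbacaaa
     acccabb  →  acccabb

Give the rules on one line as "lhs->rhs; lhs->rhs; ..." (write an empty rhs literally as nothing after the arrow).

  | babbcbb
  | acbccbaccb => acbabaccb
  | babc
  | bcbba => bcbb

bba->bb; bca->bb; bcc->ba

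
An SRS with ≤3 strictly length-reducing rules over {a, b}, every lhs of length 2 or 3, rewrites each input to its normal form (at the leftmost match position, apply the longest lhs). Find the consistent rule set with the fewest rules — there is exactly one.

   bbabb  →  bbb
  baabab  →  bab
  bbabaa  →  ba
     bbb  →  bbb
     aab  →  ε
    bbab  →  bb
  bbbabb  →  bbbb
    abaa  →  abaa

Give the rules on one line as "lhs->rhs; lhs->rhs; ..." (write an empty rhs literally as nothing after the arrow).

  | bbabb => bbb
  | baabab => bab
  | bbabaa => bbaa => ba
  | bbb

aab->; bba->b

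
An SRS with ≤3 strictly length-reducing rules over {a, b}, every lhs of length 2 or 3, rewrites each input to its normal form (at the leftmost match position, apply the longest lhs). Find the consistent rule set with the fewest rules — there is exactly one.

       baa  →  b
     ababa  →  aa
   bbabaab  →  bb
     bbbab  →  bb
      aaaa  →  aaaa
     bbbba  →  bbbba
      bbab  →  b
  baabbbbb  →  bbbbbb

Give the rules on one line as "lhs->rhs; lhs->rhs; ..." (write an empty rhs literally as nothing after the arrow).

  | baa => b
  | ababa => aa
  | bbabaab => baab => bb
  | bbbab => bb

baa->b; bab->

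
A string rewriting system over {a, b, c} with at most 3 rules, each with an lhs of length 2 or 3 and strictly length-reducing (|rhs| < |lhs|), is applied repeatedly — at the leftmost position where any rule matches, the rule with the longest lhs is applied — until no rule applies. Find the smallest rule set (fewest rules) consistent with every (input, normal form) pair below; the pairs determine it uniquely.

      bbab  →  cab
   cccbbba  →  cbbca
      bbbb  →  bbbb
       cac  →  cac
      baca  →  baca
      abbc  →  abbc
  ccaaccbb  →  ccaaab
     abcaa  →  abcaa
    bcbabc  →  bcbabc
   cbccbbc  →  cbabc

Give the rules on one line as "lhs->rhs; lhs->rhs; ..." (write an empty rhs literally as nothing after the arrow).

  | bbab => cab
  | cccbbba => cbbbba => cbbca
  | bbbb
  | cac

bba->ca; ccb->a; ccc->cb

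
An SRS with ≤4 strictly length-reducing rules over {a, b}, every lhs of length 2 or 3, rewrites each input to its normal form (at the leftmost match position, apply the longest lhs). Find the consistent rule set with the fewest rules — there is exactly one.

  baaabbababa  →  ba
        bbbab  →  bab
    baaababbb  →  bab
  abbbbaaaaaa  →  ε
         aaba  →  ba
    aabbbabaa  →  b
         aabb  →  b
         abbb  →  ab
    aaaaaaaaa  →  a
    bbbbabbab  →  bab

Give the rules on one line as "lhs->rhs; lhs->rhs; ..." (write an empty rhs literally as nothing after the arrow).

  | baaabbababa => babbababa => babababa => bababa => baba => ba
  | bbbab => bbab => bab
  | baaababbb => bababbb => babbb => babb => bab
  | abbbbaaaaaa => abbbaaaaaa => abbaaaaaa => abaaaaaa => aaaaaa => aaaa => aa => ε

aa->; aba->a; bb->b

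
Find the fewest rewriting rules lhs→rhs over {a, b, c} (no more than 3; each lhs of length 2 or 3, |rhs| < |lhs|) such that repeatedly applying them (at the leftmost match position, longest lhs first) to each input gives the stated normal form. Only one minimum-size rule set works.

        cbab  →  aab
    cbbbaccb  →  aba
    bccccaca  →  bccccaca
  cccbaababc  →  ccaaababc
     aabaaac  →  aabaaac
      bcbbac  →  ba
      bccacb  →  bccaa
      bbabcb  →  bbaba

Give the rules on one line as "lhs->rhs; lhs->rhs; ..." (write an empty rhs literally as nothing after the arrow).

bac->; cb->a

  | cbab => aab
  | cbbbaccb => abbaccb => abcb => aba
  | bccccaca
  | cccbaababc => ccaaababc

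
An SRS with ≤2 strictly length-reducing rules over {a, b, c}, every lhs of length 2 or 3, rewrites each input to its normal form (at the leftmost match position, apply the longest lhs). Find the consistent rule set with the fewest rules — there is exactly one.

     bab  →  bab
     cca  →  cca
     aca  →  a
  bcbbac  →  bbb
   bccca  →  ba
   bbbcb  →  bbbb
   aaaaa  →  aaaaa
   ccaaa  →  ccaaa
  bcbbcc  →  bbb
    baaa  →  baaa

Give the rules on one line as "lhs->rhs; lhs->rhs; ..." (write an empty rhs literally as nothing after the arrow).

  | bab
  | cca
  | aca => a
  | bcbbac => bbbac => bbb

ac->; bc->b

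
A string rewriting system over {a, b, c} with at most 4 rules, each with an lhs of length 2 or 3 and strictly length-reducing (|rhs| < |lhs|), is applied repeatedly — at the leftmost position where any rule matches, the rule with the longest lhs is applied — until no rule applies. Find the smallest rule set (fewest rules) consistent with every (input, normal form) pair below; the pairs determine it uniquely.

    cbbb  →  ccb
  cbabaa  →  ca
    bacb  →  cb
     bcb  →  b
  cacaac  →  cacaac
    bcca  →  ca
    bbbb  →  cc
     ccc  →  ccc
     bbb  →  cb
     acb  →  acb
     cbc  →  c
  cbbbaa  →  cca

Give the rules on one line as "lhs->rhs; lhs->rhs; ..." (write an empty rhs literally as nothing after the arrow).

  | cbbb => ccb
  | cbabaa => cbaa => ca
  | bacb => cb
  | bcb => b

ba->; bb->c; bc->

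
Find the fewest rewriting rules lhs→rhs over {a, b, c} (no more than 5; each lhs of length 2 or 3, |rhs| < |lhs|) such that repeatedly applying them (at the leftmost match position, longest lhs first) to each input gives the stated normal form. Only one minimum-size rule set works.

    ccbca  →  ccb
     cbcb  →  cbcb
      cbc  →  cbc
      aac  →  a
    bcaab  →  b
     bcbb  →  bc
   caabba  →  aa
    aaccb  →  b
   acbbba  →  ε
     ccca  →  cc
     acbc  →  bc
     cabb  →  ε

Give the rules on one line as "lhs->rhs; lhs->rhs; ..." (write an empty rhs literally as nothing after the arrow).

ac->; ba->; bb->; ca->

  | ccbca => ccb
  | cbcb
  | cbc
  | aac => a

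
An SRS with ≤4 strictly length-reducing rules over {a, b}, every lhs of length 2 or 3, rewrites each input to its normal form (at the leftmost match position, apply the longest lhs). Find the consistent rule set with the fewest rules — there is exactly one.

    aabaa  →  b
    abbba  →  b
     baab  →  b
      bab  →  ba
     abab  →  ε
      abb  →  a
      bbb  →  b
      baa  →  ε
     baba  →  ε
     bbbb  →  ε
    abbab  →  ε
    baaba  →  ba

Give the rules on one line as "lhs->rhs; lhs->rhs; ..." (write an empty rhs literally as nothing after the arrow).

  | aabaa => bbaa => aa => b
  | abbba => abba => aba => aa => b
  | baab => bbb => b
  | bab => ba

aa->b; ab->a; bb->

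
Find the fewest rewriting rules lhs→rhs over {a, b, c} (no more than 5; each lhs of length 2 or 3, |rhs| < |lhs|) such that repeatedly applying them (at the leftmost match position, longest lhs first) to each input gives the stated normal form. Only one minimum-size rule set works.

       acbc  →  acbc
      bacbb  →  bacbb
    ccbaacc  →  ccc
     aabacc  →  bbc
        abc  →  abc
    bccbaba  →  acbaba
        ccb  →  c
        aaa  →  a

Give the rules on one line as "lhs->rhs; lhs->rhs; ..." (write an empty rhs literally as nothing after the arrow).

  | acbc
  | bacbb
  | ccbaacc => caacc => ccc
  | aabacc => bacc => bbc

aa->; acc->bc; bcc->ac; ccb->c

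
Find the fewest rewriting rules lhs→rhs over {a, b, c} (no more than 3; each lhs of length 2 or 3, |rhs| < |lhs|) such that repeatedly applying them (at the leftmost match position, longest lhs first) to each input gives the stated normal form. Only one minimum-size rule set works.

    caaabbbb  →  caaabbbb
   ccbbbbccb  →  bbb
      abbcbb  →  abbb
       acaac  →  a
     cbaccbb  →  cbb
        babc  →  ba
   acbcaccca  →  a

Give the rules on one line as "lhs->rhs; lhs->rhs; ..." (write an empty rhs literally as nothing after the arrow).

ac->; bc->; cc->

  | caaabbbb
  | ccbbbbccb => bbbbccb => bbbcb => bbb
  | abbcbb => abbb
  | acaac => aac => a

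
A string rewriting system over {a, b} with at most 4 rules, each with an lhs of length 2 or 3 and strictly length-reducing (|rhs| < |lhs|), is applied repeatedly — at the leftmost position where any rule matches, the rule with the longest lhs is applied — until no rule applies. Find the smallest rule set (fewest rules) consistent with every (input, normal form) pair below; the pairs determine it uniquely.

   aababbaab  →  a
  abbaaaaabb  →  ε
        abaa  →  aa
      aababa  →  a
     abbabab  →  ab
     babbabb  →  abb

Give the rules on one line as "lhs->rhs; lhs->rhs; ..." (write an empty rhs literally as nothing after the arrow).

  | aababbaab => baabbaab => abbaab => aaab => aba => a
  | abbaaaaabb => aaaaaabb => aaaabab => aabaab => baaab => aab => ba => ε
  | abaa => aa
  | aababa => baaba => aba => a

aab->ba; ba->; bba->a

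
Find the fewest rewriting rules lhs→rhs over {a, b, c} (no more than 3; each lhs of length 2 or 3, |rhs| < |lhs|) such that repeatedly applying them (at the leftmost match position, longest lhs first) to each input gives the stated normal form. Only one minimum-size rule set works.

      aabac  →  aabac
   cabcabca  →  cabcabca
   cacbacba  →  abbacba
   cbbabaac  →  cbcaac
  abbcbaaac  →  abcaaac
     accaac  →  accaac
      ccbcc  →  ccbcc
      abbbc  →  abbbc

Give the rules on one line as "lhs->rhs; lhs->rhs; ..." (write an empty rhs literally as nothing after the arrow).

  | aabac
  | cabcabca
  | cacbacba => abbacba
  | cbbabaac => cbcaac

bab->c; bcb->c; cac->ab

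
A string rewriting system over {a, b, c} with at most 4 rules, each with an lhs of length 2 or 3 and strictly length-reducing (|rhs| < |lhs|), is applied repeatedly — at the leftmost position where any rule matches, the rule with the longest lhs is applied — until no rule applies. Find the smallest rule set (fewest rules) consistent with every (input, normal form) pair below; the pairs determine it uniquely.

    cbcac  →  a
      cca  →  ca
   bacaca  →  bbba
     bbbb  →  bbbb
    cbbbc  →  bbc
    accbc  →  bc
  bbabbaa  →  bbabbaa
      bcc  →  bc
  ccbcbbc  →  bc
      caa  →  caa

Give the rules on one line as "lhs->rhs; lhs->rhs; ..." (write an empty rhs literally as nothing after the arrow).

ac->b; cac->a; cb->; cc->c

  | cbcac => cac => a
  | cca => ca
  | bacaca => bbaca => bbba
  | bbbb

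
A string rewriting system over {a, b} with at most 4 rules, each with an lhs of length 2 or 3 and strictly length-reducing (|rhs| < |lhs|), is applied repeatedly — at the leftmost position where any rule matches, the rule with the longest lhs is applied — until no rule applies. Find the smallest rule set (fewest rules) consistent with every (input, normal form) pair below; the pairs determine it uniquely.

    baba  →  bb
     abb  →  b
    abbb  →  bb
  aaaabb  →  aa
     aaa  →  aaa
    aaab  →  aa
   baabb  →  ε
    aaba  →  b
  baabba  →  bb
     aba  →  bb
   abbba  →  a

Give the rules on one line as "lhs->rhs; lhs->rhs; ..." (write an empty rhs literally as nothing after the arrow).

ab->; aba->bb; ba->a

  | baba => aba => bb
  | abb => b
  | abbb => bb
  | aaaabb => aaab => aa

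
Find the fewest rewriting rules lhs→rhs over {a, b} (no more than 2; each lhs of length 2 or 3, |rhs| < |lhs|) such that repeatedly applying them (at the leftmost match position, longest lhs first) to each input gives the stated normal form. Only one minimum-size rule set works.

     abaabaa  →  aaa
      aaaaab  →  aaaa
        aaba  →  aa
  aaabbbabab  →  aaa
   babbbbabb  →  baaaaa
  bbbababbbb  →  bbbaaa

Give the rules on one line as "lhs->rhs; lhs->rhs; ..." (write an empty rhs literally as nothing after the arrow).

ab->; abb->aa

  | abaabaa => aabaa => aaa
  | aaaaab => aaaa
  | aaba => aa
  | aaabbbabab => aaaababab => aaaabab => aaaab => aaa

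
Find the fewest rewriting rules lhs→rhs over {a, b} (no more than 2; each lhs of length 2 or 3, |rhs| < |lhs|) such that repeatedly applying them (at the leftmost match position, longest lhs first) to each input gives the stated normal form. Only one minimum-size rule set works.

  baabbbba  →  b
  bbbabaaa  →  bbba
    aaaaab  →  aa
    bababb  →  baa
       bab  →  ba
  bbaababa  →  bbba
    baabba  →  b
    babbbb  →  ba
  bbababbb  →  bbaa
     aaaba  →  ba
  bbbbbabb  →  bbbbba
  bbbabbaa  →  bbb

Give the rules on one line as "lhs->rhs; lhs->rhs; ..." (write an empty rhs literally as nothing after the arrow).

  | baabbbba => baabbba => baabba => baaba => baaa => b
  | bbbabaaa => bbbaaaa => bbba
  | aaaaab => aab => aa
  | bababb => baabb => baab => baa

aaa->; ab->a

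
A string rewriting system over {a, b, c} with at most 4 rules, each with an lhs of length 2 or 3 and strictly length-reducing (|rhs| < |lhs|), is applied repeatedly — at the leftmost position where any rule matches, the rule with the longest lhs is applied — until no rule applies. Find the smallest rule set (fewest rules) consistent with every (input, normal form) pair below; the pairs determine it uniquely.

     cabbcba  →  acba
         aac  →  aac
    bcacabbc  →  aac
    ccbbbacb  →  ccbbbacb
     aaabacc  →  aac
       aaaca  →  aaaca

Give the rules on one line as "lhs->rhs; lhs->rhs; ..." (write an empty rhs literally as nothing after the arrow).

aba->b; bc->; cab->ac

  | cabbcba => acbcba => acba
  | aac
  | bcacabbc => acabbc => aacbc => aac
  | ccbbbacb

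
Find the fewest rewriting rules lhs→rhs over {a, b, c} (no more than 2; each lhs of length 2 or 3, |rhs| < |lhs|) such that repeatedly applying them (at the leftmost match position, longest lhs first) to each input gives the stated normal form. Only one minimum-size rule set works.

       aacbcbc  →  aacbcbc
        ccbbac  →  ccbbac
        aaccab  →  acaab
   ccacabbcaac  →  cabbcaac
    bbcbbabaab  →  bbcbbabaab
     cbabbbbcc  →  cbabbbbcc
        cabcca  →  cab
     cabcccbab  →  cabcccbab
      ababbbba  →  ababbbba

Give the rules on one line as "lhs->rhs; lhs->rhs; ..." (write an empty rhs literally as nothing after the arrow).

acc->ca; cca->

  | aacbcbc
  | ccbbac
  | aaccab => acaab
  | ccacabbcaac => cabbcaac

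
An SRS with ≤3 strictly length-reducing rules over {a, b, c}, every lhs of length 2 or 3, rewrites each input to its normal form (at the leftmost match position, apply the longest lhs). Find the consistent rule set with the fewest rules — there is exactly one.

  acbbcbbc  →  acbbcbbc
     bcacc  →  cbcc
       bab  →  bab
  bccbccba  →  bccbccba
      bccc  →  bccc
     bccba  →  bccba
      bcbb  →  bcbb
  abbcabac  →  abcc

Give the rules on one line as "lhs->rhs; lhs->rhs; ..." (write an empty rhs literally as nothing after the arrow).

bba->; bca->cb

  | acbbcbbc
  | bcacc => cbcc
  | bab
  | bccbccba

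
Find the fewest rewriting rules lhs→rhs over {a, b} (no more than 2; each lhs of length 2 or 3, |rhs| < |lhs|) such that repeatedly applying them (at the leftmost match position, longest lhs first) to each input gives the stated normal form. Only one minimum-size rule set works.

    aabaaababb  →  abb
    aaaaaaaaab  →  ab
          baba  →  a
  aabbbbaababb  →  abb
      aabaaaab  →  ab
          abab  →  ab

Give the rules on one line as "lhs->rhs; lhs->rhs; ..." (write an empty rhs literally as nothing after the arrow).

aa->a; ba->a

  | aabaaababb => abaaababb => aaaababb => aaababb => aababb => ababb => aabb => abb
  | aaaaaaaaab => aaaaaaaab => aaaaaaab => aaaaaab => aaaaab => aaaab => aaab => aab => ab
  | baba => aba => aa => a
  | aabbbbaababb => abbbbaababb => abbbaababb => abbaababb => abaababb => aaababb => aababb => ababb => aabb => abb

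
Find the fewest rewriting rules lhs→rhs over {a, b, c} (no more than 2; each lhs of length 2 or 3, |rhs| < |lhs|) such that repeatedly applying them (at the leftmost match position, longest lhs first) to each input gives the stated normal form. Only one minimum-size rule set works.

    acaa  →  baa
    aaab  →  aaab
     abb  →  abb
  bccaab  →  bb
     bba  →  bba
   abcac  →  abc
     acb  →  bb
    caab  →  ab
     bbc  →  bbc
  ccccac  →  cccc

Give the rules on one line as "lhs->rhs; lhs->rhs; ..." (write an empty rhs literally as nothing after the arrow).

ac->b; ca->

  | acaa => baa
  | aaab
  | abb
  | bccaab => bcab => bb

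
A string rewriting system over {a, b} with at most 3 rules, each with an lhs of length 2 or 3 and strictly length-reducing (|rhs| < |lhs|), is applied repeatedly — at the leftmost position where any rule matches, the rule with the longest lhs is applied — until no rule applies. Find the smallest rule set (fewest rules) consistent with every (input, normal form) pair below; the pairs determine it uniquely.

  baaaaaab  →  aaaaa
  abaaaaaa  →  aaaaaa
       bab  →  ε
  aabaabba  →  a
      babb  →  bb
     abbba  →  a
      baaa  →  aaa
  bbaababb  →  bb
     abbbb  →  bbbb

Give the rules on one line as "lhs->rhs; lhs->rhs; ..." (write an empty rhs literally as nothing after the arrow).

ab->; abb->bb; ba->a

  | baaaaaab => aaaaaab => aaaaa
  | abaaaaaa => aaaaaa
  | bab => ab => ε
  | aabaabba => aaabba => aabba => abba => bba => ba => a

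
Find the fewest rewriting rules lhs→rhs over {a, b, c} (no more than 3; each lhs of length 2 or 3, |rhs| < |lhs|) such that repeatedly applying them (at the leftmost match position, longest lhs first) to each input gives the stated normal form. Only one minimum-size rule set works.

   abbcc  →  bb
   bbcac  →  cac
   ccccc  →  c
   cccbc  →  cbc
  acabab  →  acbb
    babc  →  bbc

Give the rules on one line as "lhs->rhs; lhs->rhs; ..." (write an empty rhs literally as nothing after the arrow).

  | abbcc => bbcc => bb
  | bbcac => bcac => cac
  | ccccc => ccc => c
  | cccbc => cbc

ab->b; bca->ca; cc->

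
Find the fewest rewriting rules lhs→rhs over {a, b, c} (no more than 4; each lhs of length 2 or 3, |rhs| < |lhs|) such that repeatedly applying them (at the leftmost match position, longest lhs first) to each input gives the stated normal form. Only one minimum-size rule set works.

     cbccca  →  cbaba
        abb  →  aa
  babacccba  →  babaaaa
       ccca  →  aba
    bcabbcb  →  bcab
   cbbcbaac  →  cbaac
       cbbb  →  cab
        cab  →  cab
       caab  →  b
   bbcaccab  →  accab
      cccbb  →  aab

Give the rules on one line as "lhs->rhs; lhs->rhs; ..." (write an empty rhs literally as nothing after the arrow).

bb->a; bbc->; caa->; ccc->ab

  | cbccca => cbaba
  | abb => aa
  | babacccba => babaabba => babaaaa
  | ccca => aba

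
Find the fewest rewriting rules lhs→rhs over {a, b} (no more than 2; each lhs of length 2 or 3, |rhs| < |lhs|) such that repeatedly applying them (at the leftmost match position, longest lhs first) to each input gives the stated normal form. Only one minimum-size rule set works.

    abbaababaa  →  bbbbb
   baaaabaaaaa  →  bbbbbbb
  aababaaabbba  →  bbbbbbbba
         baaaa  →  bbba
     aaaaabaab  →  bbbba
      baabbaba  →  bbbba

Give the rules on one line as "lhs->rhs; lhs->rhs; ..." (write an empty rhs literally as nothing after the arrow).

  | abbaababaa => abaababaa => aaababaa => bbbabaa => bbbaaa => bbbbb
  | baaaabaaaaa => bbbabaaaaa => bbbaaaaaa => bbbbbaaa => bbbbbbb
  | aababaaabbba => aaabaaabbba => bbbaaabbba => bbbbbbbba
  | baaaa => bbba

aaa->bb; ab->a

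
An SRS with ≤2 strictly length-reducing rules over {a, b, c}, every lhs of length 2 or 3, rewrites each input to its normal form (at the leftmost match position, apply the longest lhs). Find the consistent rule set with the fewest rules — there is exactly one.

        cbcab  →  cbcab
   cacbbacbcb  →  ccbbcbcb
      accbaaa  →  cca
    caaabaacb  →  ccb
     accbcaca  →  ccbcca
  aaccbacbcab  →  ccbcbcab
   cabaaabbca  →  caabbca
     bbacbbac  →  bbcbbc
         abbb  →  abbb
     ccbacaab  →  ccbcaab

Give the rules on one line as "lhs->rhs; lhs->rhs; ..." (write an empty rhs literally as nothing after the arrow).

  | cbcab
  | cacbbacbcb => ccbbacbcb => ccbbcbcb
  | accbaaa => ccbaaa => cca
  | caaabaacb => caaacb => caacb => cacb => ccb

ac->c; baa->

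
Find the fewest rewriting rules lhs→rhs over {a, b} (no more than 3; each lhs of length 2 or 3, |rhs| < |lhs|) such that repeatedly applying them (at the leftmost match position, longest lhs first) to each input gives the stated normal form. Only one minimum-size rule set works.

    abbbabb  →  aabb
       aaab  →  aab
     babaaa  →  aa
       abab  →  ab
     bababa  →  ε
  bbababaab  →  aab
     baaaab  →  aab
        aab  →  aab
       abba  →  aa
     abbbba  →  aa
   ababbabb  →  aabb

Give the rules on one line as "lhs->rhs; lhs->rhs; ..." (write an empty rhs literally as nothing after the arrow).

aaa->aa; ba->; bba->aa

  | abbbabb => abaabb => aabb
  | aaab => aab
  | babaaa => baaa => aa
  | abab => ab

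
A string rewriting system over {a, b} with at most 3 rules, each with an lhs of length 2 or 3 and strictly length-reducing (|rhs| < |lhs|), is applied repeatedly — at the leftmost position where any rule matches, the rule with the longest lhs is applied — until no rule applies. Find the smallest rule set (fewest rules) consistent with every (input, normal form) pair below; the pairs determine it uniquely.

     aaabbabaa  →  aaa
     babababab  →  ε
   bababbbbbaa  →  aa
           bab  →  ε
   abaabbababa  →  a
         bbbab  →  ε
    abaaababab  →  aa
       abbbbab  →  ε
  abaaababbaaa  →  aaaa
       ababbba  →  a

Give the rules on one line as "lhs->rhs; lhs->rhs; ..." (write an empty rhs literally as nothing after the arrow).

  | aaabbabaa => aababaa => aabaa => aaa
  | babababab => abababab => ababab => abab => ab => ε
  | bababbbbbaa => ababbbbbaa => abbbbbaa => bbbbaa => bbbaa => bbaa => baa => aa
  | bab => ab => ε

ab->; ba->a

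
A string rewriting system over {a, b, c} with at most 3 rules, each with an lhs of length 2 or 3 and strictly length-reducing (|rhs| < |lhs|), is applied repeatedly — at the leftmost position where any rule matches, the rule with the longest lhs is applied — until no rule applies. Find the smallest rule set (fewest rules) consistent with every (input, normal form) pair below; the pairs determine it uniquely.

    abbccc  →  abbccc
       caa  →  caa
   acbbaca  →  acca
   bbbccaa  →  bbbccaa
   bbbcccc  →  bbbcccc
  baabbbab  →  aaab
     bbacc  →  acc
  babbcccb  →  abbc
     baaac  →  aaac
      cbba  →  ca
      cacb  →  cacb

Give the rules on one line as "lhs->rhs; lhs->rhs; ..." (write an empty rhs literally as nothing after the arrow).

aca->ac; ba->a; ccb->

  | abbccc
  | caa
  | acbbaca => acbaca => acaca => acca
  | bbbccaa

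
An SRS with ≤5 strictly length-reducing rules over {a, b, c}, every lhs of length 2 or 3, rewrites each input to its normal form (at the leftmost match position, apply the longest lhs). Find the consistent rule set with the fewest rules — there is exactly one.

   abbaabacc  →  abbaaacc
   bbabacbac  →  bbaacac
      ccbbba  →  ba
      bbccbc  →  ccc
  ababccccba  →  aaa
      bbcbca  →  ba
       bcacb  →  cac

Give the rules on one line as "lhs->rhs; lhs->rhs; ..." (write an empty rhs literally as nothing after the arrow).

  | abbaabacc => abbaaacc
  | bbabacbac => bbaacbac => bbaacac
  | ccbbba => ccbba => ccba => cca => ba
  | bbccbc => bccbc => ccbc => ccc

aba->aa; bc->c; cb->c; cca->ba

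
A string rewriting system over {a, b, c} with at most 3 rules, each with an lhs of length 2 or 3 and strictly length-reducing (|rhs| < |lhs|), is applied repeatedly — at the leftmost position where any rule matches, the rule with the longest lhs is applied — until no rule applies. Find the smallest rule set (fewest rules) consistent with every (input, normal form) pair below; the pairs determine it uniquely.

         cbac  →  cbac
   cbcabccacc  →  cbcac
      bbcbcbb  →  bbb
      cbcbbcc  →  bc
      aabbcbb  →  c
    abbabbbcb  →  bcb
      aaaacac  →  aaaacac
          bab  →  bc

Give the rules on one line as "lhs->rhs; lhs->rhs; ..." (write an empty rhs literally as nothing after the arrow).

  | cbac
  | cbcabccacc => cbccccacc => cbcccacc => cbccacc => cbcacc => cbcac
  | bbcbcbb => bbcbb => bbb
  | cbcbbcc => cbbcc => bcc => bc

ab->c; cbb->b; cc->c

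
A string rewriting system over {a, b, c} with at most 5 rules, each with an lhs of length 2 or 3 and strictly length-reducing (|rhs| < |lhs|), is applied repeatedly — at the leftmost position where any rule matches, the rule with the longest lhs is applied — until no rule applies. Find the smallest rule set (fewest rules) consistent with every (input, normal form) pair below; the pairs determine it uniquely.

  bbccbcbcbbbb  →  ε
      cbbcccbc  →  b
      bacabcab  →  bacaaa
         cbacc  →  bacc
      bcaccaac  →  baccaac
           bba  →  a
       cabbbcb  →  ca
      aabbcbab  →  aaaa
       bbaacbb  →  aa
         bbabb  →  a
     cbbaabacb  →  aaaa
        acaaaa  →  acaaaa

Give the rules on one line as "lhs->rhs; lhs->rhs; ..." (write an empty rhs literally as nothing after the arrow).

bab->aa; bb->; bc->b; cb->b

  | bbccbcbcbbbb => ccbcbcbbbb => cbcbcbbbb => bcbcbbbb => bbcbbbb => cbbbb => bbbb => bb => ε
  | cbbcccbc => bbcccbc => cccbc => ccbc => cbc => bc => b
  | bacabcab => bacabab => bacaaa
  | cbacc => bacc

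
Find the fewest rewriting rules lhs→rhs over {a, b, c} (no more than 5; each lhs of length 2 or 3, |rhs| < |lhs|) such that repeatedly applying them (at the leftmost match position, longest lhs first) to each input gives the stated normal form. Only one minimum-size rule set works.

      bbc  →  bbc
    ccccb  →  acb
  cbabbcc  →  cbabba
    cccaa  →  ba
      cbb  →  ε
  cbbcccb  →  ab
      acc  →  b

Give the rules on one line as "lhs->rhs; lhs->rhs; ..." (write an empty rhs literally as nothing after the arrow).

  | bbc
  | ccccb => acb
  | cbabbcc => cbabba
  | cccaa => aaa => ba

aa->b; cbb->; cc->a; ccc->a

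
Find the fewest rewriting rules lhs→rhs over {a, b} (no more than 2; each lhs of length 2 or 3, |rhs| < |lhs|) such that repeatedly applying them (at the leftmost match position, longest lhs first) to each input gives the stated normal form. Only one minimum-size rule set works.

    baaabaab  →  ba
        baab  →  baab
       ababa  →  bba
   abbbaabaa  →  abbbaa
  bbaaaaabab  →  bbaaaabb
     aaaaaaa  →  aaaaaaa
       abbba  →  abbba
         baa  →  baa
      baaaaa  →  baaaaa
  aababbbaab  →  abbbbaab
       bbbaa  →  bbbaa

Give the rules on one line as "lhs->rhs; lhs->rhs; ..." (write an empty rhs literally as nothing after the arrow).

  | baaabaab => baabab => babb => bab => ba
  | baab
  | ababa => bba
  | abbbaabaa => abbbaba => abbbaa

aba->b; bab->ba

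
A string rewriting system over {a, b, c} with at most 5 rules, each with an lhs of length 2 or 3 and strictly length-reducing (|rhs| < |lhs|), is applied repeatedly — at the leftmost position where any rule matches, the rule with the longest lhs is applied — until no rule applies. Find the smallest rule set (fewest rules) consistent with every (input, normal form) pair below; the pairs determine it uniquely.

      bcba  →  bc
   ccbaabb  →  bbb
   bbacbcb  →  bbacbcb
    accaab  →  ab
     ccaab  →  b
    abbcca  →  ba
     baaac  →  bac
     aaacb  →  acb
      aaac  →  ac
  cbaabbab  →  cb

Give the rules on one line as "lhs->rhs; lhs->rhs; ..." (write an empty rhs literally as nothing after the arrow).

  | bcba => bc
  | ccbaabb => baabb => bbb
  | bbacbcb
  | accaab => aaab => ab

aa->; abb->b; cba->c; cc->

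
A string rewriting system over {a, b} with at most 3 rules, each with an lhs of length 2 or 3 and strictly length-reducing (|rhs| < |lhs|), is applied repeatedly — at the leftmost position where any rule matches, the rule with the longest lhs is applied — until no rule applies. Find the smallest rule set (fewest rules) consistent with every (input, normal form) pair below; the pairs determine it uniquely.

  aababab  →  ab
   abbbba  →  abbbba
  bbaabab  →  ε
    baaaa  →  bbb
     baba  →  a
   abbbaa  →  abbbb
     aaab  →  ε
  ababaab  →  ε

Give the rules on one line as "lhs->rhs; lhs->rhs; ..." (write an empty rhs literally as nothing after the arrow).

  | aababab => ababab => aab => ab
  | abbbba
  | bbaabab => bbabab => bab => ε
  | baaaa => bbaa => bbb

aa->b; aab->ab; bab->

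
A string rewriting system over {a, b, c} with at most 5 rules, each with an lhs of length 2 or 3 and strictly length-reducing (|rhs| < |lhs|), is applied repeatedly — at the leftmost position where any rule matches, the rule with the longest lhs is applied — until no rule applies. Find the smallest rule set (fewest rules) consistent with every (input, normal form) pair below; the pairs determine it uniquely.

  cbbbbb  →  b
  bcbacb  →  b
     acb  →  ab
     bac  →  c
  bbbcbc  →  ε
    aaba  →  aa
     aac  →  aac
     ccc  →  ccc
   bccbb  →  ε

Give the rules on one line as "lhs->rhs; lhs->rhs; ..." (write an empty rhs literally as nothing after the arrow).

ba->; bb->; bc->; cb->b

  | cbbbbb => bbbbb => bbb => b
  | bcbacb => bacb => cb => b
  | acb => ab
  | bac => c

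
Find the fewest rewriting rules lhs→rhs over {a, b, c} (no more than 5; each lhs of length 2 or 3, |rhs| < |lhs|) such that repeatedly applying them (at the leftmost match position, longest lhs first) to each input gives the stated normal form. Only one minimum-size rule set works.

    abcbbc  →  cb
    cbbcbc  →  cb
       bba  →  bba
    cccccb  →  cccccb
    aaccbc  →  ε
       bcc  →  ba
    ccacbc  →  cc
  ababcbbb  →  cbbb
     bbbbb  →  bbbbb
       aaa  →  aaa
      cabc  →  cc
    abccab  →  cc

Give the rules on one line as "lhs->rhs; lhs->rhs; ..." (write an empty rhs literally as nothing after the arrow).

  | abcbbc => cbbc => cb
  | cbbcbc => cbbc => cb
  | bba
  | cccccb

ab->; ac->; bc->; bcc->ba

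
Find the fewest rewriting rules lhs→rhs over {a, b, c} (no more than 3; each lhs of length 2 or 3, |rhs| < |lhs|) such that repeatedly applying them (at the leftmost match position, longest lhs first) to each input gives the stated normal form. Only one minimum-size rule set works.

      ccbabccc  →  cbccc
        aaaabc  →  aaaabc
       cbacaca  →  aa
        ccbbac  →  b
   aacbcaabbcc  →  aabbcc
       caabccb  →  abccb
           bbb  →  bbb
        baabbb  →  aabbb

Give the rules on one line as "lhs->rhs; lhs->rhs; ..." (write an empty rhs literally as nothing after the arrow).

  | ccbabccc => ccabccc => cbccc
  | aaaabc
  | cbacaca => cacaca => abaca => aaca => aa
  | ccbbac => ccbac => ccac => cab => b

ba->a; ca->; cac->ab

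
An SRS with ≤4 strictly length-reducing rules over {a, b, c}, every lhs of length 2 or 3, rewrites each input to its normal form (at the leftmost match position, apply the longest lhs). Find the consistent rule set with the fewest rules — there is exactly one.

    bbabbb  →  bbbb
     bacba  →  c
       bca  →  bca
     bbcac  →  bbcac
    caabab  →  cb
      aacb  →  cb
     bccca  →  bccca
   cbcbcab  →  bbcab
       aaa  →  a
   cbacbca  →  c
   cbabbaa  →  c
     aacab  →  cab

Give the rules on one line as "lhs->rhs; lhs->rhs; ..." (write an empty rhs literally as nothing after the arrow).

  | bbabbb => bbbb
  | bacba => cba => c
  | bca
  | bbcac

aa->; ba->; cbc->b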